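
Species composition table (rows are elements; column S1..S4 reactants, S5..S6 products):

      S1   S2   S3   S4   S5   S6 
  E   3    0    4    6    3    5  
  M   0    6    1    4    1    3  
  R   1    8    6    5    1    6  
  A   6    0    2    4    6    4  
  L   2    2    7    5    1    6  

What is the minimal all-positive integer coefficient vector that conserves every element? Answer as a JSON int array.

Coefficients: [5, 1, 1, 3, 4, 5]

E: 5·3+1·0+1·4+3·6 = 37 | 4·3+5·5 = 37
M: 5·0+1·6+1·1+3·4 = 19 | 4·1+5·3 = 19
R: 5·1+1·8+1·6+3·5 = 34 | 4·1+5·6 = 34
A: 5·6+1·0+1·2+3·4 = 44 | 4·6+5·4 = 44
L: 5·2+1·2+1·7+3·5 = 34 | 4·1+5·6 = 34
gcd(5,1,1,3,4,5) = 1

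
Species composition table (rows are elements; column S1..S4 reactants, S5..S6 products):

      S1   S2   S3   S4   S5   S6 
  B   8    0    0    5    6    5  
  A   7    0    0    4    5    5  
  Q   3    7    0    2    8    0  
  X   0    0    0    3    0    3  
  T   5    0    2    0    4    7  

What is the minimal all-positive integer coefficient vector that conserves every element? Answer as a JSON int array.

Coefficients: [3, 3, 4, 1, 4, 1]

B: 3·8+3·0+4·0+1·5 = 29 | 4·6+1·5 = 29
A: 3·7+3·0+4·0+1·4 = 25 | 4·5+1·5 = 25
Q: 3·3+3·7+4·0+1·2 = 32 | 4·8+1·0 = 32
X: 3·0+3·0+4·0+1·3 = 3 | 4·0+1·3 = 3
T: 3·5+3·0+4·2+1·0 = 23 | 4·4+1·7 = 23
gcd(3,3,4,1,4,1) = 1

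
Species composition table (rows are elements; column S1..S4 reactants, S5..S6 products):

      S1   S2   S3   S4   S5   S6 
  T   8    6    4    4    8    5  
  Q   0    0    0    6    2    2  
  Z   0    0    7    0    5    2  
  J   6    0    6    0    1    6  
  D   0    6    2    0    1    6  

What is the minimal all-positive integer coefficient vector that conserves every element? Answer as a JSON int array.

T: 1·8+5·6+6·4+4·4 = 78 | 6·8+6·5 = 78
Q: 1·0+5·0+6·0+4·6 = 24 | 6·2+6·2 = 24
Z: 1·0+5·0+6·7+4·0 = 42 | 6·5+6·2 = 42
J: 1·6+5·0+6·6+4·0 = 42 | 6·1+6·6 = 42
D: 1·0+5·6+6·2+4·0 = 42 | 6·1+6·6 = 42
gcd(1,5,6,4,6,6) = 1

Coefficients: [1, 5, 6, 4, 6, 6]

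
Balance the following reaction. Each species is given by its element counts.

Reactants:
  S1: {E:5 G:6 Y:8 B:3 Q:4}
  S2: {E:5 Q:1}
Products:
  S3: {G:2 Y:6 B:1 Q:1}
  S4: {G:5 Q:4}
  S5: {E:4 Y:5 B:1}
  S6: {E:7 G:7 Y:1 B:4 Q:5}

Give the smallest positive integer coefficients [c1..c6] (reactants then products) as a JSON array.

E: 5·5+1·5 = 30 | 3·0+2·0+4·4+2·7 = 30
G: 5·6+1·0 = 30 | 3·2+2·5+4·0+2·7 = 30
Y: 5·8+1·0 = 40 | 3·6+2·0+4·5+2·1 = 40
B: 5·3+1·0 = 15 | 3·1+2·0+4·1+2·4 = 15
Q: 5·4+1·1 = 21 | 3·1+2·4+4·0+2·5 = 21
gcd(5,1,3,2,4,2) = 1

Coefficients: [5, 1, 3, 2, 4, 2]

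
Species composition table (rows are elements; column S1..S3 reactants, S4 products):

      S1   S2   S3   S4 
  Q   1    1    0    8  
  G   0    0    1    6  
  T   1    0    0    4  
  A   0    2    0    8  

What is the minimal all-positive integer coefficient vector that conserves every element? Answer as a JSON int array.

Q: 4·1+4·1+6·0 = 8 | 1·8 = 8
G: 4·0+4·0+6·1 = 6 | 1·6 = 6
T: 4·1+4·0+6·0 = 4 | 1·4 = 4
A: 4·0+4·2+6·0 = 8 | 1·8 = 8
gcd(4,4,6,1) = 1

Coefficients: [4, 4, 6, 1]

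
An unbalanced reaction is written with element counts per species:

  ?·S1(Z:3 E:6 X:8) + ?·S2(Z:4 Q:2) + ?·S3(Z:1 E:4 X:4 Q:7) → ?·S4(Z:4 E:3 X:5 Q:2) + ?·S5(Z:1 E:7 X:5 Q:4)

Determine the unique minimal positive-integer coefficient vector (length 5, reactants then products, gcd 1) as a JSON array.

Coefficients: [4, 3, 2, 6, 2]

Z: 4·3+3·4+2·1 = 26 | 6·4+2·1 = 26
E: 4·6+3·0+2·4 = 32 | 6·3+2·7 = 32
X: 4·8+3·0+2·4 = 40 | 6·5+2·5 = 40
Q: 4·0+3·2+2·7 = 20 | 6·2+2·4 = 20
gcd(4,3,2,6,2) = 1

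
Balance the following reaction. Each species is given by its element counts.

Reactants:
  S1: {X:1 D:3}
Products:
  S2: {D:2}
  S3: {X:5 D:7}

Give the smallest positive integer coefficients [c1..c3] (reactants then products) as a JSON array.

Coefficients: [5, 4, 1]

X: 5·1 = 5 | 4·0+1·5 = 5
D: 5·3 = 15 | 4·2+1·7 = 15
gcd(5,4,1) = 1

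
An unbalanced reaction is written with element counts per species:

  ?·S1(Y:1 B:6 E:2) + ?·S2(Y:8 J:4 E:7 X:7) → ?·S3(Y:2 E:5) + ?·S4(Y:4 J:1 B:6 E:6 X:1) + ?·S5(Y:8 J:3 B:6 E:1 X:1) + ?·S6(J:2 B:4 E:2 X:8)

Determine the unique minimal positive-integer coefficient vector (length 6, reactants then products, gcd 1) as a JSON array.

Y: 6·1+4·8 = 38 | 5·2+1·4+3·8+3·0 = 38
J: 6·0+4·4 = 16 | 5·0+1·1+3·3+3·2 = 16
B: 6·6+4·0 = 36 | 5·0+1·6+3·6+3·4 = 36
E: 6·2+4·7 = 40 | 5·5+1·6+3·1+3·2 = 40
X: 6·0+4·7 = 28 | 5·0+1·1+3·1+3·8 = 28
gcd(6,4,5,1,3,3) = 1

Coefficients: [6, 4, 5, 1, 3, 3]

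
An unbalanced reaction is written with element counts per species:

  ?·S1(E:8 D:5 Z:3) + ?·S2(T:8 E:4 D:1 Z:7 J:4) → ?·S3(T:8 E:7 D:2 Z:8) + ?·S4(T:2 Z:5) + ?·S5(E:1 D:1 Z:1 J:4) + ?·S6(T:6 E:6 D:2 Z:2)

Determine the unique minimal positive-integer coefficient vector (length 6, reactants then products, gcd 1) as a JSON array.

Coefficients: [2, 5, 1, 4, 5, 4]

T: 2·0+5·8 = 40 | 1·8+4·2+5·0+4·6 = 40
E: 2·8+5·4 = 36 | 1·7+4·0+5·1+4·6 = 36
D: 2·5+5·1 = 15 | 1·2+4·0+5·1+4·2 = 15
Z: 2·3+5·7 = 41 | 1·8+4·5+5·1+4·2 = 41
J: 2·0+5·4 = 20 | 1·0+4·0+5·4+4·0 = 20
gcd(2,5,1,4,5,4) = 1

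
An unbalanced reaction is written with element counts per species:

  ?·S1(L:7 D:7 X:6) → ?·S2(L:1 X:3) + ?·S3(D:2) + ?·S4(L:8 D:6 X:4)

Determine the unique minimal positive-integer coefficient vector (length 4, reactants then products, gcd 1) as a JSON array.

L: 4·7 = 28 | 4·1+5·0+3·8 = 28
D: 4·7 = 28 | 4·0+5·2+3·6 = 28
X: 4·6 = 24 | 4·3+5·0+3·4 = 24
gcd(4,4,5,3) = 1

Coefficients: [4, 4, 5, 3]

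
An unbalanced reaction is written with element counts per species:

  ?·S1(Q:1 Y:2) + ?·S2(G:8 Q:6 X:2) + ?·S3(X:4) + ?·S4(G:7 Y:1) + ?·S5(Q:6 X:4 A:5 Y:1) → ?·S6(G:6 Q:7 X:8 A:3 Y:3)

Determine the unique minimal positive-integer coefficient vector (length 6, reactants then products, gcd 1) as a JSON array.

Coefficients: [5, 2, 6, 2, 3, 5]

G: 5·0+2·8+6·0+2·7+3·0 = 30 | 5·6 = 30
Q: 5·1+2·6+6·0+2·0+3·6 = 35 | 5·7 = 35
X: 5·0+2·2+6·4+2·0+3·4 = 40 | 5·8 = 40
A: 5·0+2·0+6·0+2·0+3·5 = 15 | 5·3 = 15
Y: 5·2+2·0+6·0+2·1+3·1 = 15 | 5·3 = 15
gcd(5,2,6,2,3,5) = 1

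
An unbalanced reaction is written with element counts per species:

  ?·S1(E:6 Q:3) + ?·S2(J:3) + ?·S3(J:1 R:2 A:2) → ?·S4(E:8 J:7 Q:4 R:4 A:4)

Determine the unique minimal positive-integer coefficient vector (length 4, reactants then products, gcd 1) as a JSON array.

E: 4·6+5·0+6·0 = 24 | 3·8 = 24
J: 4·0+5·3+6·1 = 21 | 3·7 = 21
Q: 4·3+5·0+6·0 = 12 | 3·4 = 12
R: 4·0+5·0+6·2 = 12 | 3·4 = 12
A: 4·0+5·0+6·2 = 12 | 3·4 = 12
gcd(4,5,6,3) = 1

Coefficients: [4, 5, 6, 3]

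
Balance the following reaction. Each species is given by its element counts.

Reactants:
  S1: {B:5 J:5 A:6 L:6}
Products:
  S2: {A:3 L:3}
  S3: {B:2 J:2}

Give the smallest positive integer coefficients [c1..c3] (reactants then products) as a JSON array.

B: 2·5 = 10 | 4·0+5·2 = 10
J: 2·5 = 10 | 4·0+5·2 = 10
A: 2·6 = 12 | 4·3+5·0 = 12
L: 2·6 = 12 | 4·3+5·0 = 12
gcd(2,4,5) = 1

Coefficients: [2, 4, 5]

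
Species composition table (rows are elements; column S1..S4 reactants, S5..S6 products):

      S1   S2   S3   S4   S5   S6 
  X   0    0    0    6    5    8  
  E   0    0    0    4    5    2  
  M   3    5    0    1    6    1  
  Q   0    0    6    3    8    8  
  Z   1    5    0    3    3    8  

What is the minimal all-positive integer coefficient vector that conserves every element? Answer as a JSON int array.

X: 5·0+1·0+5·0+6·6 = 36 | 4·5+2·8 = 36
E: 5·0+1·0+5·0+6·4 = 24 | 4·5+2·2 = 24
M: 5·3+1·5+5·0+6·1 = 26 | 4·6+2·1 = 26
Q: 5·0+1·0+5·6+6·3 = 48 | 4·8+2·8 = 48
Z: 5·1+1·5+5·0+6·3 = 28 | 4·3+2·8 = 28
gcd(5,1,5,6,4,2) = 1

Coefficients: [5, 1, 5, 6, 4, 2]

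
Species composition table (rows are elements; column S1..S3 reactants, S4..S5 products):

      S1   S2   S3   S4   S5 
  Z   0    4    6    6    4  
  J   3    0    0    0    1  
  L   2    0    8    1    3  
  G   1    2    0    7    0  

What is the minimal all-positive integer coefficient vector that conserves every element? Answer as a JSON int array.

Z: 1·0+3·4+1·6 = 18 | 1·6+3·4 = 18
J: 1·3+3·0+1·0 = 3 | 1·0+3·1 = 3
L: 1·2+3·0+1·8 = 10 | 1·1+3·3 = 10
G: 1·1+3·2+1·0 = 7 | 1·7+3·0 = 7
gcd(1,3,1,1,3) = 1

Coefficients: [1, 3, 1, 1, 3]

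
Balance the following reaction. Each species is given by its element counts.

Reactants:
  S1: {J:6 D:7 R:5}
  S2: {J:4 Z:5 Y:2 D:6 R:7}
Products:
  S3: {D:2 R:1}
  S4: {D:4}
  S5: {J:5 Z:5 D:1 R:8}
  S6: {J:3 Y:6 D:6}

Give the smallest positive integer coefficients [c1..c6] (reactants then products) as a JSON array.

Coefficients: [1, 3, 2, 3, 3, 1]

J: 1·6+3·4 = 18 | 2·0+3·0+3·5+1·3 = 18
Z: 1·0+3·5 = 15 | 2·0+3·0+3·5+1·0 = 15
Y: 1·0+3·2 = 6 | 2·0+3·0+3·0+1·6 = 6
D: 1·7+3·6 = 25 | 2·2+3·4+3·1+1·6 = 25
R: 1·5+3·7 = 26 | 2·1+3·0+3·8+1·0 = 26
gcd(1,3,2,3,3,1) = 1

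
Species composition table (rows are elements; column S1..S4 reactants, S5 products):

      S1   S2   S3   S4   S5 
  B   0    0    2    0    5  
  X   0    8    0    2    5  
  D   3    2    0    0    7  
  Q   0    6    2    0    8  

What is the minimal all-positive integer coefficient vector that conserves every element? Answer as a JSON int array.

Coefficients: [4, 1, 5, 1, 2]

B: 4·0+1·0+5·2+1·0 = 10 | 2·5 = 10
X: 4·0+1·8+5·0+1·2 = 10 | 2·5 = 10
D: 4·3+1·2+5·0+1·0 = 14 | 2·7 = 14
Q: 4·0+1·6+5·2+1·0 = 16 | 2·8 = 16
gcd(4,1,5,1,2) = 1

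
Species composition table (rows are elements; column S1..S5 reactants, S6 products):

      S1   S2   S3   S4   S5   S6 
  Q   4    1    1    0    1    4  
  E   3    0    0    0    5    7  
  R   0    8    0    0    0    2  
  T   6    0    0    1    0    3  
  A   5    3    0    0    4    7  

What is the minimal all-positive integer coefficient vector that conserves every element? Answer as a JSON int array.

Q: 1·4+1·1+6·1+6·0+5·1 = 16 | 4·4 = 16
E: 1·3+1·0+6·0+6·0+5·5 = 28 | 4·7 = 28
R: 1·0+1·8+6·0+6·0+5·0 = 8 | 4·2 = 8
T: 1·6+1·0+6·0+6·1+5·0 = 12 | 4·3 = 12
A: 1·5+1·3+6·0+6·0+5·4 = 28 | 4·7 = 28
gcd(1,1,6,6,5,4) = 1

Coefficients: [1, 1, 6, 6, 5, 4]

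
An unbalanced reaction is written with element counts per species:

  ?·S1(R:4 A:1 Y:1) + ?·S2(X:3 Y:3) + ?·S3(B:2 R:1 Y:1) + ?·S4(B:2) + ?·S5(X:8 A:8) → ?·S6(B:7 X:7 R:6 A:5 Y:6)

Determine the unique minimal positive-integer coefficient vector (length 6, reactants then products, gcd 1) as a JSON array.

B: 2·0+2·0+4·2+3·2+1·0 = 14 | 2·7 = 14
X: 2·0+2·3+4·0+3·0+1·8 = 14 | 2·7 = 14
R: 2·4+2·0+4·1+3·0+1·0 = 12 | 2·6 = 12
A: 2·1+2·0+4·0+3·0+1·8 = 10 | 2·5 = 10
Y: 2·1+2·3+4·1+3·0+1·0 = 12 | 2·6 = 12
gcd(2,2,4,3,1,2) = 1

Coefficients: [2, 2, 4, 3, 1, 2]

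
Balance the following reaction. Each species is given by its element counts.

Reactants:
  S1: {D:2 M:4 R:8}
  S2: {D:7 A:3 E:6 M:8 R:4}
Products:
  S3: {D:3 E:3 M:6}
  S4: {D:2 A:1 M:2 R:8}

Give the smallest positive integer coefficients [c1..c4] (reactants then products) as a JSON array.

D: 5·2+2·7 = 24 | 4·3+6·2 = 24
A: 5·0+2·3 = 6 | 4·0+6·1 = 6
E: 5·0+2·6 = 12 | 4·3+6·0 = 12
M: 5·4+2·8 = 36 | 4·6+6·2 = 36
R: 5·8+2·4 = 48 | 4·0+6·8 = 48
gcd(5,2,4,6) = 1

Coefficients: [5, 2, 4, 6]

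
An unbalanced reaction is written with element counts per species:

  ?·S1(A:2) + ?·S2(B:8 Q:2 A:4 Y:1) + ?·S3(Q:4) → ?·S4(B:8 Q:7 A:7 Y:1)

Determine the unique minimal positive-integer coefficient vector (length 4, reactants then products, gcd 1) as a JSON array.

Coefficients: [6, 4, 5, 4]

B: 6·0+4·8+5·0 = 32 | 4·8 = 32
Q: 6·0+4·2+5·4 = 28 | 4·7 = 28
A: 6·2+4·4+5·0 = 28 | 4·7 = 28
Y: 6·0+4·1+5·0 = 4 | 4·1 = 4
gcd(6,4,5,4) = 1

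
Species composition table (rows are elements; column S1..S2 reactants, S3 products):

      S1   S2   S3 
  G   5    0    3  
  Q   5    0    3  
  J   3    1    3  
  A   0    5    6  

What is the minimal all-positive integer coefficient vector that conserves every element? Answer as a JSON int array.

Coefficients: [3, 6, 5]

G: 3·5+6·0 = 15 | 5·3 = 15
Q: 3·5+6·0 = 15 | 5·3 = 15
J: 3·3+6·1 = 15 | 5·3 = 15
A: 3·0+6·5 = 30 | 5·6 = 30
gcd(3,6,5) = 1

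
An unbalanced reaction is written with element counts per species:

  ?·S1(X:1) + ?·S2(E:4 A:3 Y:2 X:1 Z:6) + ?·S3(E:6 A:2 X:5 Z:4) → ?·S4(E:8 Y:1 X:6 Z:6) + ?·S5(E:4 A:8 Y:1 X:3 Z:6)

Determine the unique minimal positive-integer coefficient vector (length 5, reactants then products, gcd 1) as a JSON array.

E: 5·0+4·4+6·6 = 52 | 5·8+3·4 = 52
A: 5·0+4·3+6·2 = 24 | 5·0+3·8 = 24
Y: 5·0+4·2+6·0 = 8 | 5·1+3·1 = 8
X: 5·1+4·1+6·5 = 39 | 5·6+3·3 = 39
Z: 5·0+4·6+6·4 = 48 | 5·6+3·6 = 48
gcd(5,4,6,5,3) = 1

Coefficients: [5, 4, 6, 5, 3]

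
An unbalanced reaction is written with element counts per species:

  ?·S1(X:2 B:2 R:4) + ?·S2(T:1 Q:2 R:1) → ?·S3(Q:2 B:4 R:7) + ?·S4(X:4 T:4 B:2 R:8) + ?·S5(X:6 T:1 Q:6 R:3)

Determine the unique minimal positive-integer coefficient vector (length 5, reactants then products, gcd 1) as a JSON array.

Coefficients: [5, 5, 2, 1, 1]

X: 5·2+5·0 = 10 | 2·0+1·4+1·6 = 10
T: 5·0+5·1 = 5 | 2·0+1·4+1·1 = 5
Q: 5·0+5·2 = 10 | 2·2+1·0+1·6 = 10
B: 5·2+5·0 = 10 | 2·4+1·2+1·0 = 10
R: 5·4+5·1 = 25 | 2·7+1·8+1·3 = 25
gcd(5,5,2,1,1) = 1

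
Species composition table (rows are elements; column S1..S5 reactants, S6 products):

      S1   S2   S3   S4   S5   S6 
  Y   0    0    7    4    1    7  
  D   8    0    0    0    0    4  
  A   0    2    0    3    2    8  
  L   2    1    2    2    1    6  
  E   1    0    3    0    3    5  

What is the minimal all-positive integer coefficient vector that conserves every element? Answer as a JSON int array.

Coefficients: [2, 5, 1, 4, 5, 4]

Y: 2·0+5·0+1·7+4·4+5·1 = 28 | 4·7 = 28
D: 2·8+5·0+1·0+4·0+5·0 = 16 | 4·4 = 16
A: 2·0+5·2+1·0+4·3+5·2 = 32 | 4·8 = 32
L: 2·2+5·1+1·2+4·2+5·1 = 24 | 4·6 = 24
E: 2·1+5·0+1·3+4·0+5·3 = 20 | 4·5 = 20
gcd(2,5,1,4,5,4) = 1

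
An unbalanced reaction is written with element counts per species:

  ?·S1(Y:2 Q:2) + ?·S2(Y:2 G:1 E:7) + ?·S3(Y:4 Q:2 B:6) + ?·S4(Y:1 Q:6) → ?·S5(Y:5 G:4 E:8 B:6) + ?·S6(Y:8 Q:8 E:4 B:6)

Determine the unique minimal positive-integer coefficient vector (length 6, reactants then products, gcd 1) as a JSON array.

Y: 5·2+4·2+6·4+3·1 = 45 | 1·5+5·8 = 45
Q: 5·2+4·0+6·2+3·6 = 40 | 1·0+5·8 = 40
G: 5·0+4·1+6·0+3·0 = 4 | 1·4+5·0 = 4
E: 5·0+4·7+6·0+3·0 = 28 | 1·8+5·4 = 28
B: 5·0+4·0+6·6+3·0 = 36 | 1·6+5·6 = 36
gcd(5,4,6,3,1,5) = 1

Coefficients: [5, 4, 6, 3, 1, 5]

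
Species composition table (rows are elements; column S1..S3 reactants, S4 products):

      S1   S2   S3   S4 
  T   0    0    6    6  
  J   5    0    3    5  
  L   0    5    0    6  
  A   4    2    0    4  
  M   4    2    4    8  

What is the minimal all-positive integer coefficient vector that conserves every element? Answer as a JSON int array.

T: 2·0+6·0+5·6 = 30 | 5·6 = 30
J: 2·5+6·0+5·3 = 25 | 5·5 = 25
L: 2·0+6·5+5·0 = 30 | 5·6 = 30
A: 2·4+6·2+5·0 = 20 | 5·4 = 20
M: 2·4+6·2+5·4 = 40 | 5·8 = 40
gcd(2,6,5,5) = 1

Coefficients: [2, 6, 5, 5]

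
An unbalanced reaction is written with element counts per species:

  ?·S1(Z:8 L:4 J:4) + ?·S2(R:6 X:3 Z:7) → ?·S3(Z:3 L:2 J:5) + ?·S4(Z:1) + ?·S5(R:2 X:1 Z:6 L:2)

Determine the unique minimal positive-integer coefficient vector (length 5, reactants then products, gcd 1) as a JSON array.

Coefficients: [5, 2, 4, 6, 6]

R: 5·0+2·6 = 12 | 4·0+6·0+6·2 = 12
X: 5·0+2·3 = 6 | 4·0+6·0+6·1 = 6
Z: 5·8+2·7 = 54 | 4·3+6·1+6·6 = 54
L: 5·4+2·0 = 20 | 4·2+6·0+6·2 = 20
J: 5·4+2·0 = 20 | 4·5+6·0+6·0 = 20
gcd(5,2,4,6,6) = 1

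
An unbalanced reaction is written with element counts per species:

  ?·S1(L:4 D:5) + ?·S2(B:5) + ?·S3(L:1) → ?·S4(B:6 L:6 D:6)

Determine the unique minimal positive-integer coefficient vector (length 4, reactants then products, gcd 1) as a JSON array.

B: 6·0+6·5+6·0 = 30 | 5·6 = 30
L: 6·4+6·0+6·1 = 30 | 5·6 = 30
D: 6·5+6·0+6·0 = 30 | 5·6 = 30
gcd(6,6,6,5) = 1

Coefficients: [6, 6, 6, 5]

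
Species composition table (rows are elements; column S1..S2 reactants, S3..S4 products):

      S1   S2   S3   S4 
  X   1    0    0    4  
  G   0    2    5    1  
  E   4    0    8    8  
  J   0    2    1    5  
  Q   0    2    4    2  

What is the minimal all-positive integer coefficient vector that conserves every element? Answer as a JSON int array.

Coefficients: [4, 3, 1, 1]

X: 4·1+3·0 = 4 | 1·0+1·4 = 4
G: 4·0+3·2 = 6 | 1·5+1·1 = 6
E: 4·4+3·0 = 16 | 1·8+1·8 = 16
J: 4·0+3·2 = 6 | 1·1+1·5 = 6
Q: 4·0+3·2 = 6 | 1·4+1·2 = 6
gcd(4,3,1,1) = 1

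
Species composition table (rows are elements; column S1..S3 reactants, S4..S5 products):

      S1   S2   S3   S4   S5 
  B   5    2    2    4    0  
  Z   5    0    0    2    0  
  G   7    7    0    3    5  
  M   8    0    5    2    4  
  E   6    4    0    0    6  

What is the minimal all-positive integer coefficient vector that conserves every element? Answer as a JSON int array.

B: 2·5+3·2+2·2 = 20 | 5·4+4·0 = 20
Z: 2·5+3·0+2·0 = 10 | 5·2+4·0 = 10
G: 2·7+3·7+2·0 = 35 | 5·3+4·5 = 35
M: 2·8+3·0+2·5 = 26 | 5·2+4·4 = 26
E: 2·6+3·4+2·0 = 24 | 5·0+4·6 = 24
gcd(2,3,2,5,4) = 1

Coefficients: [2, 3, 2, 5, 4]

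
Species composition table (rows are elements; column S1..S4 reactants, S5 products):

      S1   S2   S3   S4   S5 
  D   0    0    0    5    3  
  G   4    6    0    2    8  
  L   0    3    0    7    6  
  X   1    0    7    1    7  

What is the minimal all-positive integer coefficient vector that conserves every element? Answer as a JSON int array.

D: 4·0+3·0+4·0+3·5 = 15 | 5·3 = 15
G: 4·4+3·6+4·0+3·2 = 40 | 5·8 = 40
L: 4·0+3·3+4·0+3·7 = 30 | 5·6 = 30
X: 4·1+3·0+4·7+3·1 = 35 | 5·7 = 35
gcd(4,3,4,3,5) = 1

Coefficients: [4, 3, 4, 3, 5]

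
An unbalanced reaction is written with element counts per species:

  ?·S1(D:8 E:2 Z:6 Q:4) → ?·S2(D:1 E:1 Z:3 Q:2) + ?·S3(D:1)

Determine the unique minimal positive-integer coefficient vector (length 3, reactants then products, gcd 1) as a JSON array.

D: 1·8 = 8 | 2·1+6·1 = 8
E: 1·2 = 2 | 2·1+6·0 = 2
Z: 1·6 = 6 | 2·3+6·0 = 6
Q: 1·4 = 4 | 2·2+6·0 = 4
gcd(1,2,6) = 1

Coefficients: [1, 2, 6]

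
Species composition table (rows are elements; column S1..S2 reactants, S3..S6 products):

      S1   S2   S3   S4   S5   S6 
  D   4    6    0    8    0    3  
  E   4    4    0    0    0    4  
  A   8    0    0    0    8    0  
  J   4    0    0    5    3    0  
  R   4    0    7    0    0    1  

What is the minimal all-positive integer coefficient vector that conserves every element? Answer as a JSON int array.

Coefficients: [5, 1, 2, 1, 5, 6]

D: 5·4+1·6 = 26 | 2·0+1·8+5·0+6·3 = 26
E: 5·4+1·4 = 24 | 2·0+1·0+5·0+6·4 = 24
A: 5·8+1·0 = 40 | 2·0+1·0+5·8+6·0 = 40
J: 5·4+1·0 = 20 | 2·0+1·5+5·3+6·0 = 20
R: 5·4+1·0 = 20 | 2·7+1·0+5·0+6·1 = 20
gcd(5,1,2,1,5,6) = 1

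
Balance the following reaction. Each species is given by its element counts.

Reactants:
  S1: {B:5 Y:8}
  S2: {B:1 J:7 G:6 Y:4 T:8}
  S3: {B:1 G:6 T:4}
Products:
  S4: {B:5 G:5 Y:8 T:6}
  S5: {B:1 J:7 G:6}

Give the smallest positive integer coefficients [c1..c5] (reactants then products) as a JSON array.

B: 5·5+2·1+5·1 = 32 | 6·5+2·1 = 32
J: 5·0+2·7+5·0 = 14 | 6·0+2·7 = 14
G: 5·0+2·6+5·6 = 42 | 6·5+2·6 = 42
Y: 5·8+2·4+5·0 = 48 | 6·8+2·0 = 48
T: 5·0+2·8+5·4 = 36 | 6·6+2·0 = 36
gcd(5,2,5,6,2) = 1

Coefficients: [5, 2, 5, 6, 2]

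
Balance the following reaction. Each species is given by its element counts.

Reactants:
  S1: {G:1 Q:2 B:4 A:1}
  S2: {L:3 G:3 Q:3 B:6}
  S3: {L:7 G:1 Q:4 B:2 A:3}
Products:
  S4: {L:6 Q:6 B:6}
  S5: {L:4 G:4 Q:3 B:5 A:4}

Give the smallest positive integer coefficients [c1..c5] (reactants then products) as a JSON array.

L: 6·0+4·3+6·7 = 54 | 5·6+6·4 = 54
G: 6·1+4·3+6·1 = 24 | 5·0+6·4 = 24
Q: 6·2+4·3+6·4 = 48 | 5·6+6·3 = 48
B: 6·4+4·6+6·2 = 60 | 5·6+6·5 = 60
A: 6·1+4·0+6·3 = 24 | 5·0+6·4 = 24
gcd(6,4,6,5,6) = 1

Coefficients: [6, 4, 6, 5, 6]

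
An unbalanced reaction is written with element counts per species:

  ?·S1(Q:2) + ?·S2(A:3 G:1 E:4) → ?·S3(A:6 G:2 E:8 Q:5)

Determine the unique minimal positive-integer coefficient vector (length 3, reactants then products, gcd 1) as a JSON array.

Coefficients: [5, 4, 2]

A: 5·0+4·3 = 12 | 2·6 = 12
G: 5·0+4·1 = 4 | 2·2 = 4
E: 5·0+4·4 = 16 | 2·8 = 16
Q: 5·2+4·0 = 10 | 2·5 = 10
gcd(5,4,2) = 1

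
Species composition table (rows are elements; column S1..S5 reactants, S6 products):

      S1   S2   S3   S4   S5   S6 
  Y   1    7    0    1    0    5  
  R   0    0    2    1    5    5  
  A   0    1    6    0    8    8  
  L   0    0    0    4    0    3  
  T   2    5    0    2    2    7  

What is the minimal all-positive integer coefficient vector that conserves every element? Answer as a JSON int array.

Coefficients: [3, 2, 1, 3, 3, 4]

Y: 3·1+2·7+1·0+3·1+3·0 = 20 | 4·5 = 20
R: 3·0+2·0+1·2+3·1+3·5 = 20 | 4·5 = 20
A: 3·0+2·1+1·6+3·0+3·8 = 32 | 4·8 = 32
L: 3·0+2·0+1·0+3·4+3·0 = 12 | 4·3 = 12
T: 3·2+2·5+1·0+3·2+3·2 = 28 | 4·7 = 28
gcd(3,2,1,3,3,4) = 1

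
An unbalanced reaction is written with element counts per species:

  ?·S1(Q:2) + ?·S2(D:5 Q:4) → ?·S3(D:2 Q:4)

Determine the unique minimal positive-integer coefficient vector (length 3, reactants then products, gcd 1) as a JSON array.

Coefficients: [6, 2, 5]

D: 6·0+2·5 = 10 | 5·2 = 10
Q: 6·2+2·4 = 20 | 5·4 = 20
gcd(6,2,5) = 1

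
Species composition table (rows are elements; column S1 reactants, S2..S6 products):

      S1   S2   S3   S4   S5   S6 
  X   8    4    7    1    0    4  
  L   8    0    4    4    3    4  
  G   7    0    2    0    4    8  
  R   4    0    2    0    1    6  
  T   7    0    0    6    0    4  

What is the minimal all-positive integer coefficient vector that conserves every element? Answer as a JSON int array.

Coefficients: [6, 6, 1, 5, 4, 3]

X: 6·8 = 48 | 6·4+1·7+5·1+4·0+3·4 = 48
L: 6·8 = 48 | 6·0+1·4+5·4+4·3+3·4 = 48
G: 6·7 = 42 | 6·0+1·2+5·0+4·4+3·8 = 42
R: 6·4 = 24 | 6·0+1·2+5·0+4·1+3·6 = 24
T: 6·7 = 42 | 6·0+1·0+5·6+4·0+3·4 = 42
gcd(6,6,1,5,4,3) = 1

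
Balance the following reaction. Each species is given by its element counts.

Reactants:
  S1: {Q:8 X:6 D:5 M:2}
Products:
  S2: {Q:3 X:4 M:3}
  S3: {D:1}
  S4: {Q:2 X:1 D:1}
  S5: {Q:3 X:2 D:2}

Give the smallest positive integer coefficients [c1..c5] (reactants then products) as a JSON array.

Q: 3·8 = 24 | 2·3+5·0+6·2+2·3 = 24
X: 3·6 = 18 | 2·4+5·0+6·1+2·2 = 18
D: 3·5 = 15 | 2·0+5·1+6·1+2·2 = 15
M: 3·2 = 6 | 2·3+5·0+6·0+2·0 = 6
gcd(3,2,5,6,2) = 1

Coefficients: [3, 2, 5, 6, 2]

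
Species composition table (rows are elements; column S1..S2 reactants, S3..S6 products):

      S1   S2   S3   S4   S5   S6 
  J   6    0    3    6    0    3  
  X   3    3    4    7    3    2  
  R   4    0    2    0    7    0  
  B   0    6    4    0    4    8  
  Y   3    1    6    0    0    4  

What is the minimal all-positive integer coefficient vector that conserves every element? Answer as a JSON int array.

Coefficients: [4, 6, 1, 2, 2, 3]

J: 4·6+6·0 = 24 | 1·3+2·6+2·0+3·3 = 24
X: 4·3+6·3 = 30 | 1·4+2·7+2·3+3·2 = 30
R: 4·4+6·0 = 16 | 1·2+2·0+2·7+3·0 = 16
B: 4·0+6·6 = 36 | 1·4+2·0+2·4+3·8 = 36
Y: 4·3+6·1 = 18 | 1·6+2·0+2·0+3·4 = 18
gcd(4,6,1,2,2,3) = 1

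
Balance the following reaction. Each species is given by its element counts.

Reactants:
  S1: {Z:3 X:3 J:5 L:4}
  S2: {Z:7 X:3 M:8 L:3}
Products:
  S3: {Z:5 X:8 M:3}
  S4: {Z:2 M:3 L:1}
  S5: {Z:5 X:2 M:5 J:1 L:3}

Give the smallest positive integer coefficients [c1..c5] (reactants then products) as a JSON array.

Coefficients: [1, 5, 1, 4, 5]

Z: 1·3+5·7 = 38 | 1·5+4·2+5·5 = 38
X: 1·3+5·3 = 18 | 1·8+4·0+5·2 = 18
M: 1·0+5·8 = 40 | 1·3+4·3+5·5 = 40
J: 1·5+5·0 = 5 | 1·0+4·0+5·1 = 5
L: 1·4+5·3 = 19 | 1·0+4·1+5·3 = 19
gcd(1,5,1,4,5) = 1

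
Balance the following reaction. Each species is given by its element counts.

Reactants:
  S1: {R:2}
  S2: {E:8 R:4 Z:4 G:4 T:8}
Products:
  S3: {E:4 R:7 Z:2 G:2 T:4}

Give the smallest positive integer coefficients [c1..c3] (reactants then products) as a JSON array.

E: 5·0+1·8 = 8 | 2·4 = 8
R: 5·2+1·4 = 14 | 2·7 = 14
Z: 5·0+1·4 = 4 | 2·2 = 4
G: 5·0+1·4 = 4 | 2·2 = 4
T: 5·0+1·8 = 8 | 2·4 = 8
gcd(5,1,2) = 1

Coefficients: [5, 1, 2]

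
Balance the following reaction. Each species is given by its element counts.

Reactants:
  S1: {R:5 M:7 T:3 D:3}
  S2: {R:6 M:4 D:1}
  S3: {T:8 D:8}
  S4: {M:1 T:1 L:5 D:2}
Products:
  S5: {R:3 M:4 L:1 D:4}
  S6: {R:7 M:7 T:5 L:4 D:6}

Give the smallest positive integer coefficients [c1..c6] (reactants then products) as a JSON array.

R: 3·5+5·6+2·0+5·0 = 45 | 1·3+6·7 = 45
M: 3·7+5·4+2·0+5·1 = 46 | 1·4+6·7 = 46
T: 3·3+5·0+2·8+5·1 = 30 | 1·0+6·5 = 30
L: 3·0+5·0+2·0+5·5 = 25 | 1·1+6·4 = 25
D: 3·3+5·1+2·8+5·2 = 40 | 1·4+6·6 = 40
gcd(3,5,2,5,1,6) = 1

Coefficients: [3, 5, 2, 5, 1, 6]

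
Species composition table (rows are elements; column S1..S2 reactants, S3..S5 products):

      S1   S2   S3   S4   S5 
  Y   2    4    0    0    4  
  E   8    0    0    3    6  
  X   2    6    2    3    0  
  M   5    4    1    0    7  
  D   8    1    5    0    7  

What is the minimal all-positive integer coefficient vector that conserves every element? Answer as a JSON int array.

Coefficients: [6, 2, 3, 6, 5]

Y: 6·2+2·4 = 20 | 3·0+6·0+5·4 = 20
E: 6·8+2·0 = 48 | 3·0+6·3+5·6 = 48
X: 6·2+2·6 = 24 | 3·2+6·3+5·0 = 24
M: 6·5+2·4 = 38 | 3·1+6·0+5·7 = 38
D: 6·8+2·1 = 50 | 3·5+6·0+5·7 = 50
gcd(6,2,3,6,5) = 1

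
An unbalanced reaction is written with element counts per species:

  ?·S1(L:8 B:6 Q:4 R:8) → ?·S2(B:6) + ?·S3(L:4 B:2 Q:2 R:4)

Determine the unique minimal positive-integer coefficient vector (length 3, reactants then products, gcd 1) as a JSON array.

L: 3·8 = 24 | 1·0+6·4 = 24
B: 3·6 = 18 | 1·6+6·2 = 18
Q: 3·4 = 12 | 1·0+6·2 = 12
R: 3·8 = 24 | 1·0+6·4 = 24
gcd(3,1,6) = 1

Coefficients: [3, 1, 6]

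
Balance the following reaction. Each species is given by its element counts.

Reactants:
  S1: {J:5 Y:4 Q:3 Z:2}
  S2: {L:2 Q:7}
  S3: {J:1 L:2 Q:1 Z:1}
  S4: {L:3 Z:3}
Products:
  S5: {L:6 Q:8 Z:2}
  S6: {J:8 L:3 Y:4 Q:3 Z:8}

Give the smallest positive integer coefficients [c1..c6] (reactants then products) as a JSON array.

Coefficients: [1, 3, 3, 3, 3, 1]

J: 1·5+3·0+3·1+3·0 = 8 | 3·0+1·8 = 8
L: 1·0+3·2+3·2+3·3 = 21 | 3·6+1·3 = 21
Y: 1·4+3·0+3·0+3·0 = 4 | 3·0+1·4 = 4
Q: 1·3+3·7+3·1+3·0 = 27 | 3·8+1·3 = 27
Z: 1·2+3·0+3·1+3·3 = 14 | 3·2+1·8 = 14
gcd(1,3,3,3,3,1) = 1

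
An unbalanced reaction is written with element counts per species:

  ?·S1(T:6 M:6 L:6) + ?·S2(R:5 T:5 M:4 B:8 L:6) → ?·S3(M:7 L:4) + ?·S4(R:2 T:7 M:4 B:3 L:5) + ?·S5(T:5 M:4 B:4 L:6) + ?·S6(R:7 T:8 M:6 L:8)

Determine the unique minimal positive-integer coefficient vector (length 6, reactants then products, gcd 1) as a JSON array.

Coefficients: [6, 3, 2, 4, 3, 1]

R: 6·0+3·5 = 15 | 2·0+4·2+3·0+1·7 = 15
T: 6·6+3·5 = 51 | 2·0+4·7+3·5+1·8 = 51
M: 6·6+3·4 = 48 | 2·7+4·4+3·4+1·6 = 48
B: 6·0+3·8 = 24 | 2·0+4·3+3·4+1·0 = 24
L: 6·6+3·6 = 54 | 2·4+4·5+3·6+1·8 = 54
gcd(6,3,2,4,3,1) = 1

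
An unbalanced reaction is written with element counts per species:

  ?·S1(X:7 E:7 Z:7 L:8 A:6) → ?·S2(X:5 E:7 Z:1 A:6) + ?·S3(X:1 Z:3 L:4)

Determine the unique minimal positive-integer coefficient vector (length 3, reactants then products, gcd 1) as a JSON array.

X: 1·7 = 7 | 1·5+2·1 = 7
E: 1·7 = 7 | 1·7+2·0 = 7
Z: 1·7 = 7 | 1·1+2·3 = 7
L: 1·8 = 8 | 1·0+2·4 = 8
A: 1·6 = 6 | 1·6+2·0 = 6
gcd(1,1,2) = 1

Coefficients: [1, 1, 2]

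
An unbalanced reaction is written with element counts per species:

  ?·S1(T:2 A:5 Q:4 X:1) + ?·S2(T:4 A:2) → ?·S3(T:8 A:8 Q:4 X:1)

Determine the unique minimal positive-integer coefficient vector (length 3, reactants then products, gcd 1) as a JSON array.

T: 2·2+3·4 = 16 | 2·8 = 16
A: 2·5+3·2 = 16 | 2·8 = 16
Q: 2·4+3·0 = 8 | 2·4 = 8
X: 2·1+3·0 = 2 | 2·1 = 2
gcd(2,3,2) = 1

Coefficients: [2, 3, 2]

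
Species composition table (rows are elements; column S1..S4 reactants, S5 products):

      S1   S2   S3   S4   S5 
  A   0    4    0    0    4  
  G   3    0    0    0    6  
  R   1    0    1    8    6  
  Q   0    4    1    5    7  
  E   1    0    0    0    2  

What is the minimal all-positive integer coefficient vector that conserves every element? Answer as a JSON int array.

Coefficients: [6, 3, 4, 1, 3]

A: 6·0+3·4+4·0+1·0 = 12 | 3·4 = 12
G: 6·3+3·0+4·0+1·0 = 18 | 3·6 = 18
R: 6·1+3·0+4·1+1·8 = 18 | 3·6 = 18
Q: 6·0+3·4+4·1+1·5 = 21 | 3·7 = 21
E: 6·1+3·0+4·0+1·0 = 6 | 3·2 = 6
gcd(6,3,4,1,3) = 1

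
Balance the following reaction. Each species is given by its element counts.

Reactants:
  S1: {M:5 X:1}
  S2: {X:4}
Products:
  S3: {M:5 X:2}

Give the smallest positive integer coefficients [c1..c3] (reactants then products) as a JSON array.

M: 4·5+1·0 = 20 | 4·5 = 20
X: 4·1+1·4 = 8 | 4·2 = 8
gcd(4,1,4) = 1

Coefficients: [4, 1, 4]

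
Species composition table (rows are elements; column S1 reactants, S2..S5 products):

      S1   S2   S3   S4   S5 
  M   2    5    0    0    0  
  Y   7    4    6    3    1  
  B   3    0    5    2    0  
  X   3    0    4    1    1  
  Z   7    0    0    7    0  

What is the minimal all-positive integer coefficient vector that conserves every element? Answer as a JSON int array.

M: 5·2 = 10 | 2·5+1·0+5·0+6·0 = 10
Y: 5·7 = 35 | 2·4+1·6+5·3+6·1 = 35
B: 5·3 = 15 | 2·0+1·5+5·2+6·0 = 15
X: 5·3 = 15 | 2·0+1·4+5·1+6·1 = 15
Z: 5·7 = 35 | 2·0+1·0+5·7+6·0 = 35
gcd(5,2,1,5,6) = 1

Coefficients: [5, 2, 1, 5, 6]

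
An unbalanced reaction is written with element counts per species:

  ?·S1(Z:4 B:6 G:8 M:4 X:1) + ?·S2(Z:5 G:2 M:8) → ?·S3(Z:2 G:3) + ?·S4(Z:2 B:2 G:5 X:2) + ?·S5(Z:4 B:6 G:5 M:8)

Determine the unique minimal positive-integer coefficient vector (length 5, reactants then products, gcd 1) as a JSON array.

Z: 6·4+2·5 = 34 | 4·2+3·2+5·4 = 34
B: 6·6+2·0 = 36 | 4·0+3·2+5·6 = 36
G: 6·8+2·2 = 52 | 4·3+3·5+5·5 = 52
M: 6·4+2·8 = 40 | 4·0+3·0+5·8 = 40
X: 6·1+2·0 = 6 | 4·0+3·2+5·0 = 6
gcd(6,2,4,3,5) = 1

Coefficients: [6, 2, 4, 3, 5]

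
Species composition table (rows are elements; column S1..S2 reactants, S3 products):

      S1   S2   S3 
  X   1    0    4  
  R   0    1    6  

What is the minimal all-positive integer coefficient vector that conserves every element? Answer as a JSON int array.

Coefficients: [4, 6, 1]

X: 4·1+6·0 = 4 | 1·4 = 4
R: 4·0+6·1 = 6 | 1·6 = 6
gcd(4,6,1) = 1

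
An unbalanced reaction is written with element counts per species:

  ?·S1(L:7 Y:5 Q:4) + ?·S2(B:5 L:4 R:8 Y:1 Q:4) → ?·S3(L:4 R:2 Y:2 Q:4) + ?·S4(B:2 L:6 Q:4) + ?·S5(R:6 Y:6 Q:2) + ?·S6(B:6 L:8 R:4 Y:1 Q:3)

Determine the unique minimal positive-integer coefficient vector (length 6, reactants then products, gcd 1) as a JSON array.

Coefficients: [6, 6, 4, 3, 4, 4]

B: 6·0+6·5 = 30 | 4·0+3·2+4·0+4·6 = 30
L: 6·7+6·4 = 66 | 4·4+3·6+4·0+4·8 = 66
R: 6·0+6·8 = 48 | 4·2+3·0+4·6+4·4 = 48
Y: 6·5+6·1 = 36 | 4·2+3·0+4·6+4·1 = 36
Q: 6·4+6·4 = 48 | 4·4+3·4+4·2+4·3 = 48
gcd(6,6,4,3,4,4) = 1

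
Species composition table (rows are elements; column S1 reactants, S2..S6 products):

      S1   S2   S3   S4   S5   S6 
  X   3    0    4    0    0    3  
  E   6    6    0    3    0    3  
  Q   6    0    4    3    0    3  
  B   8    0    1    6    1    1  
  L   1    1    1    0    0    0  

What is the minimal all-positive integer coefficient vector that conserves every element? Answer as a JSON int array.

Coefficients: [5, 2, 3, 5, 6, 1]

X: 5·3 = 15 | 2·0+3·4+5·0+6·0+1·3 = 15
E: 5·6 = 30 | 2·6+3·0+5·3+6·0+1·3 = 30
Q: 5·6 = 30 | 2·0+3·4+5·3+6·0+1·3 = 30
B: 5·8 = 40 | 2·0+3·1+5·6+6·1+1·1 = 40
L: 5·1 = 5 | 2·1+3·1+5·0+6·0+1·0 = 5
gcd(5,2,3,5,6,1) = 1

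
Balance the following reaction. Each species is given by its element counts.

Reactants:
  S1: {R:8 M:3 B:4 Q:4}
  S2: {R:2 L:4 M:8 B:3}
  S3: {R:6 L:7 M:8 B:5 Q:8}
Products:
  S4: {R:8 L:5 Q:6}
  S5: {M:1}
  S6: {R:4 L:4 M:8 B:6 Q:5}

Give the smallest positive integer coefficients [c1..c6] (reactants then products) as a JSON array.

Coefficients: [2, 1, 5, 3, 6, 6]

R: 2·8+1·2+5·6 = 48 | 3·8+6·0+6·4 = 48
L: 2·0+1·4+5·7 = 39 | 3·5+6·0+6·4 = 39
M: 2·3+1·8+5·8 = 54 | 3·0+6·1+6·8 = 54
B: 2·4+1·3+5·5 = 36 | 3·0+6·0+6·6 = 36
Q: 2·4+1·0+5·8 = 48 | 3·6+6·0+6·5 = 48
gcd(2,1,5,3,6,6) = 1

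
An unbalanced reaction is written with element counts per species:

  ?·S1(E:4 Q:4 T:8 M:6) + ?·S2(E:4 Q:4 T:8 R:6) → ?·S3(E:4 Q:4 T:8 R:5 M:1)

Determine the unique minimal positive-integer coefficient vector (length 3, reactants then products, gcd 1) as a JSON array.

Coefficients: [1, 5, 6]

E: 1·4+5·4 = 24 | 6·4 = 24
Q: 1·4+5·4 = 24 | 6·4 = 24
T: 1·8+5·8 = 48 | 6·8 = 48
R: 1·0+5·6 = 30 | 6·5 = 30
M: 1·6+5·0 = 6 | 6·1 = 6
gcd(1,5,6) = 1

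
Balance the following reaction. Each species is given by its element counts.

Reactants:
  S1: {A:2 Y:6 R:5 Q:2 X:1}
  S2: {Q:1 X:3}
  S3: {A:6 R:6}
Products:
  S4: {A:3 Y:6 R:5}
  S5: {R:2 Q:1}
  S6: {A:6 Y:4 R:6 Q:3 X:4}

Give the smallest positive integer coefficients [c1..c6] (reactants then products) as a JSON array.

Coefficients: [6, 2, 3, 4, 5, 3]

A: 6·2+2·0+3·6 = 30 | 4·3+5·0+3·6 = 30
Y: 6·6+2·0+3·0 = 36 | 4·6+5·0+3·4 = 36
R: 6·5+2·0+3·6 = 48 | 4·5+5·2+3·6 = 48
Q: 6·2+2·1+3·0 = 14 | 4·0+5·1+3·3 = 14
X: 6·1+2·3+3·0 = 12 | 4·0+5·0+3·4 = 12
gcd(6,2,3,4,5,3) = 1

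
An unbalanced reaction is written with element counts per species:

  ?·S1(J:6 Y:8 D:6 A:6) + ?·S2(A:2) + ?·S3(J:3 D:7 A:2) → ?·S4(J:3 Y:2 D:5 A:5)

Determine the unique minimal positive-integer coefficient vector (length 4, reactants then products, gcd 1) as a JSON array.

J: 1·6+5·0+2·3 = 12 | 4·3 = 12
Y: 1·8+5·0+2·0 = 8 | 4·2 = 8
D: 1·6+5·0+2·7 = 20 | 4·5 = 20
A: 1·6+5·2+2·2 = 20 | 4·5 = 20
gcd(1,5,2,4) = 1

Coefficients: [1, 5, 2, 4]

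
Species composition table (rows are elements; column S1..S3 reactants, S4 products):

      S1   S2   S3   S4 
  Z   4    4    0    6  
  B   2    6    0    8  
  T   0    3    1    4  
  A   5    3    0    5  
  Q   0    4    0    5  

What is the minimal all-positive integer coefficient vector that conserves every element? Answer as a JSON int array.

Z: 1·4+5·4+1·0 = 24 | 4·6 = 24
B: 1·2+5·6+1·0 = 32 | 4·8 = 32
T: 1·0+5·3+1·1 = 16 | 4·4 = 16
A: 1·5+5·3+1·0 = 20 | 4·5 = 20
Q: 1·0+5·4+1·0 = 20 | 4·5 = 20
gcd(1,5,1,4) = 1

Coefficients: [1, 5, 1, 4]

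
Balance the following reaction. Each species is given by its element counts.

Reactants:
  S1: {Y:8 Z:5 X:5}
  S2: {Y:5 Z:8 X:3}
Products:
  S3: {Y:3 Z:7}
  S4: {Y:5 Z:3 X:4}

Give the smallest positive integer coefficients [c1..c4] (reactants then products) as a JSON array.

Coefficients: [1, 1, 1, 2]

Y: 1·8+1·5 = 13 | 1·3+2·5 = 13
Z: 1·5+1·8 = 13 | 1·7+2·3 = 13
X: 1·5+1·3 = 8 | 1·0+2·4 = 8
gcd(1,1,1,2) = 1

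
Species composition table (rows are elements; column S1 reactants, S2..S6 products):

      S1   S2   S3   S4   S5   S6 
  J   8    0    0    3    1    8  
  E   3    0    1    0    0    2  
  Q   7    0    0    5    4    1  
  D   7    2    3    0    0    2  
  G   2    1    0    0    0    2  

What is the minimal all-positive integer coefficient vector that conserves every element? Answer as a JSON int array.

J: 4·8 = 32 | 2·0+6·0+1·3+5·1+3·8 = 32
E: 4·3 = 12 | 2·0+6·1+1·0+5·0+3·2 = 12
Q: 4·7 = 28 | 2·0+6·0+1·5+5·4+3·1 = 28
D: 4·7 = 28 | 2·2+6·3+1·0+5·0+3·2 = 28
G: 4·2 = 8 | 2·1+6·0+1·0+5·0+3·2 = 8
gcd(4,2,6,1,5,3) = 1

Coefficients: [4, 2, 6, 1, 5, 3]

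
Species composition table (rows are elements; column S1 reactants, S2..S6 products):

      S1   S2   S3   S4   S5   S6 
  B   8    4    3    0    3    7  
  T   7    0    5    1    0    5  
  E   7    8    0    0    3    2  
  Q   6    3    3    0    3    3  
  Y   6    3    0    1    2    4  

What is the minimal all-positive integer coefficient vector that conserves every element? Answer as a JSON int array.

Coefficients: [3, 2, 2, 6, 1, 1]

B: 3·8 = 24 | 2·4+2·3+6·0+1·3+1·7 = 24
T: 3·7 = 21 | 2·0+2·5+6·1+1·0+1·5 = 21
E: 3·7 = 21 | 2·8+2·0+6·0+1·3+1·2 = 21
Q: 3·6 = 18 | 2·3+2·3+6·0+1·3+1·3 = 18
Y: 3·6 = 18 | 2·3+2·0+6·1+1·2+1·4 = 18
gcd(3,2,2,6,1,1) = 1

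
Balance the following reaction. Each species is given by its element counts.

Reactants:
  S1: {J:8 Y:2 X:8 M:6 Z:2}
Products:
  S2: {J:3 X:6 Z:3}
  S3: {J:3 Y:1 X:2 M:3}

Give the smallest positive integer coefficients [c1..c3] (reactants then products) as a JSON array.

Coefficients: [3, 2, 6]

J: 3·8 = 24 | 2·3+6·3 = 24
Y: 3·2 = 6 | 2·0+6·1 = 6
X: 3·8 = 24 | 2·6+6·2 = 24
M: 3·6 = 18 | 2·0+6·3 = 18
Z: 3·2 = 6 | 2·3+6·0 = 6
gcd(3,2,6) = 1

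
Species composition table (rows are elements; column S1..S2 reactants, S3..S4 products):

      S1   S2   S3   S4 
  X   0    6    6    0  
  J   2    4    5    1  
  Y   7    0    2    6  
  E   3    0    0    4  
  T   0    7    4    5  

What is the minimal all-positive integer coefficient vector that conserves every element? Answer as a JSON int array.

X: 4·0+5·6 = 30 | 5·6+3·0 = 30
J: 4·2+5·4 = 28 | 5·5+3·1 = 28
Y: 4·7+5·0 = 28 | 5·2+3·6 = 28
E: 4·3+5·0 = 12 | 5·0+3·4 = 12
T: 4·0+5·7 = 35 | 5·4+3·5 = 35
gcd(4,5,5,3) = 1

Coefficients: [4, 5, 5, 3]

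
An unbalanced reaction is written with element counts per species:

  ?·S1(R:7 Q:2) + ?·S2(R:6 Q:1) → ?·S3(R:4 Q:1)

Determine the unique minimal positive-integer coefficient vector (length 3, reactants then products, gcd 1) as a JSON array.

Coefficients: [2, 1, 5]

R: 2·7+1·6 = 20 | 5·4 = 20
Q: 2·2+1·1 = 5 | 5·1 = 5
gcd(2,1,5) = 1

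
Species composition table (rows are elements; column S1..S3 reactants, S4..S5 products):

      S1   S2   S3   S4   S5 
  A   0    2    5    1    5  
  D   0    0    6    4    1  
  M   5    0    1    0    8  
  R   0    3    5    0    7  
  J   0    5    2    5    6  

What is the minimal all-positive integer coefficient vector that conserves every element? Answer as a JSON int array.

A: 3·0+3·2+1·5 = 11 | 1·1+2·5 = 11
D: 3·0+3·0+1·6 = 6 | 1·4+2·1 = 6
M: 3·5+3·0+1·1 = 16 | 1·0+2·8 = 16
R: 3·0+3·3+1·5 = 14 | 1·0+2·7 = 14
J: 3·0+3·5+1·2 = 17 | 1·5+2·6 = 17
gcd(3,3,1,1,2) = 1

Coefficients: [3, 3, 1, 1, 2]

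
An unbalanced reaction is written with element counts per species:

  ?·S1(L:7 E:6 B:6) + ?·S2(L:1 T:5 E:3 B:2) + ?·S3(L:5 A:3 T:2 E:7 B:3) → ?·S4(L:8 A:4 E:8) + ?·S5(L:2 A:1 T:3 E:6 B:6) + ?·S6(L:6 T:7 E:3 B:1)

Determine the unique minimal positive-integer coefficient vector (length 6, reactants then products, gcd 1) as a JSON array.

Coefficients: [2, 4, 6, 3, 6, 2]

L: 2·7+4·1+6·5 = 48 | 3·8+6·2+2·6 = 48
A: 2·0+4·0+6·3 = 18 | 3·4+6·1+2·0 = 18
T: 2·0+4·5+6·2 = 32 | 3·0+6·3+2·7 = 32
E: 2·6+4·3+6·7 = 66 | 3·8+6·6+2·3 = 66
B: 2·6+4·2+6·3 = 38 | 3·0+6·6+2·1 = 38
gcd(2,4,6,3,6,2) = 1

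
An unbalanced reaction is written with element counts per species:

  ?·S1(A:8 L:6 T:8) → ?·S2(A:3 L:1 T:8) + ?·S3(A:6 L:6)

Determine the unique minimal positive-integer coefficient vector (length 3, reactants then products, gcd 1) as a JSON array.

A: 6·8 = 48 | 6·3+5·6 = 48
L: 6·6 = 36 | 6·1+5·6 = 36
T: 6·8 = 48 | 6·8+5·0 = 48
gcd(6,6,5) = 1

Coefficients: [6, 6, 5]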